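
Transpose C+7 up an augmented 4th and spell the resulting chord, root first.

F♯ – A♯ – C𝄪 – E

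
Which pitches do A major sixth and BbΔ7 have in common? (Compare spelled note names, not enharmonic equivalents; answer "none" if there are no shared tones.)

A major sixth: A C♯ E F♯
BbΔ7: B♭ D F A
Common to both → A.

A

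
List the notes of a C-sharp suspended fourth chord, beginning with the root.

Root C-sharp, quality suspended fourth:
root → C-sharp
4th (perfect 4th) → F-sharp
5th (perfect 5th) → G-sharp

C-sharp, F-sharp, G-sharp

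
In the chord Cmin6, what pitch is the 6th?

Root of Cmin6 = C. The 6th is a major 6th: C up a major 6th → A.

A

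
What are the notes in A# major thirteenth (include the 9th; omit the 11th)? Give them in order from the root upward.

A# major thirteenth is a major thirteenth built on A-sharp.
- root: A-sharp
- major 3rd: C-double-sharp
- perfect 5th: E-sharp
- major 7th: G-double-sharp
- major 9th: B-sharp
- major 13th: F-double-sharp

A-sharp C-double-sharp E-sharp G-double-sharp B-sharp F-double-sharp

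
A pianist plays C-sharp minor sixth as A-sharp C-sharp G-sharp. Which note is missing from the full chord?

E

C-sharp minor sixth = C-sharp, E, G-sharp, A-sharp. The voicing lacks the 3rd (minor 3rd), E.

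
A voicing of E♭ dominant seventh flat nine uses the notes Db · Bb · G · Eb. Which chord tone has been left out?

Fb

E♭ dominant seventh flat nine = Eb, G, Bb, Db, Fb. The voicing lacks the 9th (minor 9th), Fb.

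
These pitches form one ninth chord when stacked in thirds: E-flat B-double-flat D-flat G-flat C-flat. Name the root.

C-flat

Stacking in thirds gives C-flat – E-flat – G-flat – B-double-flat – D-flat, so C-flat is the root — C-flat dominant ninth.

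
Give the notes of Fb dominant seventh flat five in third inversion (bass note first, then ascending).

Fb dominant seventh flat five = Fb–Ab–Cbb–Ebb; third inversion → seventh (Ebb) lowest.

Ebb Fb Ab Cbb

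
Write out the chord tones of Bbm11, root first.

Bbm11: minor eleventh on B♭.
B♭ — root
D♭ — minor 3rd
F — perfect 5th
A♭ — minor 7th
C — major 9th
E♭ — perfect 11th

B♭ – D♭ – F – A♭ – C – E♭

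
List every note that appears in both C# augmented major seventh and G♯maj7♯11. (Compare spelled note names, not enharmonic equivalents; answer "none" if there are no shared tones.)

C# augmented major seventh: C# E# G## B#
G♯maj7♯11: G# B# D# F## C##
Common to both → B#.

B#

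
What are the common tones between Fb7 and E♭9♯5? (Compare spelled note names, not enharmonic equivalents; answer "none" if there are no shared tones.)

Fb7: Fb Ab Cb Ebb
E♭9♯5: Eb G B Db F
Common to both → none.

none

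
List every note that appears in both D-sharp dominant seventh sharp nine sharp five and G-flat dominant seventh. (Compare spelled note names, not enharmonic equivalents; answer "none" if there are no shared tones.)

none

D-sharp dominant seventh sharp nine sharp five = D-sharp, F-double-sharp, A-double-sharp, C-sharp, E-double-sharp.
G-flat dominant seventh = G-flat, B-flat, D-flat, F-flat.
Shared: none.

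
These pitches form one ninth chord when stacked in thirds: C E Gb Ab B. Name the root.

Ab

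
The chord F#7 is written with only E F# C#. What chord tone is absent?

A#

The full F#7 chord is F#, A#, C#, E.
Comparing with the voicing, the major 3rd (3rd) — A# — is absent.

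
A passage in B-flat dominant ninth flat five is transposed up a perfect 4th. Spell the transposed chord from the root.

B-flat up a perfect 4th → E-flat. New chord: E-flat dominant ninth flat five.
root → E-flat
3rd (major 3rd) → G
5th (diminished 5th) → B-double-flat
7th (minor 7th) → D-flat
9th (major 9th) → F

E-flat, G, B-double-flat, D-flat, F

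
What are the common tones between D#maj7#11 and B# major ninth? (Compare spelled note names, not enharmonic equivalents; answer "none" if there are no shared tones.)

F##, C##

D#maj7#11 = D#, F##, A#, C##, G##.
B# major ninth = B#, D##, F##, A##, C##.
Shared: F##, C##.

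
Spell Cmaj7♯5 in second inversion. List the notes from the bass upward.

In root position, Cmaj7♯5 is C–E–G#–B.
Second inversion puts the fifth (G#) in the bass.

G#, B, C, E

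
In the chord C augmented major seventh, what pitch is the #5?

C augmented major seventh is built on C; its 5th is an augmented 5th above the root.
A fifth above C uses the letter G, and the augmented 5th above C is G#.

G#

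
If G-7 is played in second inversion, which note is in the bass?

D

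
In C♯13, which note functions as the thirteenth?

C♯13 is built on C#; its 13th is a major 13th above the root.
A sixth above C uses the letter A, and the major 13th above C# is A#.

A#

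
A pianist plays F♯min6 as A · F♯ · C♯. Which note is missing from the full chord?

D♯

F♯min6 = F♯, A, C♯, D♯. The voicing lacks the 6th (major 6th), D♯.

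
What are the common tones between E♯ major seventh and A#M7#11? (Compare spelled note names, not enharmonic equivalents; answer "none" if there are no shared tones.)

E♯ major seventh: E# G## B# D##
A#M7#11: A# C## E# G## D##
Common to both → E#, G##, D##.

E# G## D##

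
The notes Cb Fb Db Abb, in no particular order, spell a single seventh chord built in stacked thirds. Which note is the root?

Arranged so that each adjacent pair is a third by letter name: Db – Fb – Abb – Cb.
The bottom of that stack, Db, is the root (this is Db half-diminished seventh).

Db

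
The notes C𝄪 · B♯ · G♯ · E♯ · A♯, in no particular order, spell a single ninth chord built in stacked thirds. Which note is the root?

Arranged so that each adjacent pair is a third by letter name: A♯ – C𝄪 – E♯ – G♯ – B♯.
The bottom of that stack, A♯, is the root (this is A♯ dominant ninth).

A♯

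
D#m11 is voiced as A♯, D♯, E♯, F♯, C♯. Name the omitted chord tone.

G♯

The full D#m11 chord is D♯, F♯, A♯, C♯, E♯, G♯.
Comparing with the voicing, the perfect 11th (11th) — G♯ — is absent.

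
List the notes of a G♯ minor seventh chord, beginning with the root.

G-sharp  B  D-sharp  F-sharp

G♯ minor seventh is a minor seventh built on G-sharp.
- root: G-sharp
- minor 3rd: B
- perfect 5th: D-sharp
- minor 7th: F-sharp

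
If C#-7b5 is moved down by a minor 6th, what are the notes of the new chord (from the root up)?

E♯  G♯  B  D♯

C♯ down a minor 6th → E♯. New chord: E♯ half-diminished seventh.
- root: E♯
- minor 3rd: G♯
- diminished 5th: B
- minor 7th: D♯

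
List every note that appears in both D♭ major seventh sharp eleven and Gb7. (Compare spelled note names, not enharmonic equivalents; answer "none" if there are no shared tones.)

Db

D♭ major seventh sharp eleven: Db F Ab C G
Gb7: Gb Bb Db Fb
Common to both → Db.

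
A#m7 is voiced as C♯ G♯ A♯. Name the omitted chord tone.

E♯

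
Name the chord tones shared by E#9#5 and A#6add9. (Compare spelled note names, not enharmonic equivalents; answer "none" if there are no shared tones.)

E# F##

E#9#5 = E#, G##, B##, D#, F##.
A#6add9 = A#, C##, E#, F##, B#.
Shared: E#, F##.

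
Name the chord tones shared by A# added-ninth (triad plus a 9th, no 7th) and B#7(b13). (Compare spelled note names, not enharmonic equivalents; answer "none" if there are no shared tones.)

A# added-ninth = A#, C##, E#, B#.
B#7(b13) = B#, D##, F##, A#, G#.
Shared: A#, B#.

A#  B#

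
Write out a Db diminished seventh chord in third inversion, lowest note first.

Db diminished seventh = D♭–F♭–A𝄫–C𝄫; third inversion → seventh (C𝄫) lowest.

C𝄫 – D♭ – F♭ – A𝄫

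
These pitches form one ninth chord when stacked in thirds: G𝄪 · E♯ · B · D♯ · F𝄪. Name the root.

Arranged so that each adjacent pair is a third by letter name: E♯ – G𝄪 – B – D♯ – F𝄪.
The bottom of that stack, E♯, is the root (this is E♯ dominant ninth flat five).

E♯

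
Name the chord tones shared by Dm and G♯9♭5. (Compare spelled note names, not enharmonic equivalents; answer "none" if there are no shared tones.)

D

Dm = D, F, A.
G♯9♭5 = G#, B#, D, F#, A#.
Shared: D.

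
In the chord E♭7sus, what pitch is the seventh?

Db

E♭7sus is built on Eb; its 7th is a minor 7th above the root.
A seventh above E uses the letter D, and the minor 7th above Eb is Db.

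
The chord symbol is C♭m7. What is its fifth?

Gb

C♭m7 is built on Cb; its 5th is a perfect 5th above the root.
A fifth above C uses the letter G, and the perfect 5th above Cb is Gb.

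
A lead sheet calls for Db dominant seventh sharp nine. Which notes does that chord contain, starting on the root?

Root D-flat, quality dominant seventh sharp nine:
root → D-flat
3rd (major 3rd) → F
5th (perfect 5th) → A-flat
7th (minor 7th) → C-flat
9th (augmented 9th) → E

D-flat, F, A-flat, C-flat, E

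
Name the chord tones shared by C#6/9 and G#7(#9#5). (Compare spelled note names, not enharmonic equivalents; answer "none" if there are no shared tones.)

G#

C#6/9 = C#, E#, G#, A#, D#.
G#7(#9#5) = G#, B#, D##, F#, A##.
Shared: G#.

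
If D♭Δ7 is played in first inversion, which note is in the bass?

D♭Δ7 = Db–F–Ab–C. First inversion → third in the bass = F.

F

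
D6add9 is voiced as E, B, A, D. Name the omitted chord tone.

The full D6add9 chord is D, F♯, A, B, E.
Comparing with the voicing, the major 3rd (3rd) — F♯ — is absent.

F♯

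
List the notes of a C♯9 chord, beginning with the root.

C#  E#  G#  B  D#

Root C#, quality dominant ninth:
C# — root
E# — major 3rd
G# — perfect 5th
B — minor 7th
D# — major 9th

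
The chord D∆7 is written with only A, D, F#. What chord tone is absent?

The full D∆7 chord is D, F#, A, C#.
Comparing with the voicing, the major 7th (7th) — C# — is absent.

C#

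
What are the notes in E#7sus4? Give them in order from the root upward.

E#7sus4: dominant seventh suspended fourth on E#.
- root: E#
- perfect 4th: A#
- perfect 5th: B#
- minor 7th: D#

E#, A#, B#, D#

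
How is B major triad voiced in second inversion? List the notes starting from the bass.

F-sharp B D-sharp

In root position, B major triad is B–D-sharp–F-sharp.
Second inversion puts the fifth (F-sharp) in the bass.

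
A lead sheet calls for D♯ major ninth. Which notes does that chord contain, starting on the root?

Root D-sharp, quality major ninth:
D-sharp — root
F-double-sharp — major 3rd
A-sharp — perfect 5th
C-double-sharp — major 7th
E-sharp — major 9th

D-sharp, F-double-sharp, A-sharp, C-double-sharp, E-sharp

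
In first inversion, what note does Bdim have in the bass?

Bdim in root position is B–D–F.
First inversion places the third in the bass, which is D.

D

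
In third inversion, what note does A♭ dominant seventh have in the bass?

A♭ dominant seventh in root position is A-flat–C–E-flat–G-flat.
Third inversion places the seventh in the bass, which is G-flat.

G-flat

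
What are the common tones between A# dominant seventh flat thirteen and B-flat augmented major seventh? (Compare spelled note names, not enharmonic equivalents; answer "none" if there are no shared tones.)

A# dominant seventh flat thirteen: A-sharp C-double-sharp E-sharp G-sharp F-sharp
B-flat augmented major seventh: B-flat D F-sharp A
Common to both → F-sharp.

F-sharp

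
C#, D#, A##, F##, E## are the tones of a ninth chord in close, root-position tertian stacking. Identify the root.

Stacking in thirds gives D# – F## – A## – C# – E##, so D# is the root — D# dominant seventh sharp nine sharp five.

D#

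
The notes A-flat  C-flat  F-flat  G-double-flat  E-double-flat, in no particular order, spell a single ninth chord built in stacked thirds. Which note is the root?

F-flat

Arranged so that each adjacent pair is a third by letter name: F-flat – A-flat – C-flat – E-double-flat – G-double-flat.
The bottom of that stack, F-flat, is the root (this is F-flat dominant seventh flat nine).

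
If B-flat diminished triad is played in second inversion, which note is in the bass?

B-flat diminished triad in root position is Bb–Db–Fb.
Second inversion places the fifth in the bass, which is Fb.

Fb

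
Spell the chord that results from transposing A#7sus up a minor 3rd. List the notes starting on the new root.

A# up a minor 3rd → C#. New chord: C# dominant seventh suspended fourth.
- root: C#
- perfect 4th: F#
- perfect 5th: G#
- minor 7th: B

C# F# G# B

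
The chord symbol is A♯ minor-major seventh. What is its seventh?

A♯ minor-major seventh is built on A-sharp; its 7th is a major 7th above the root.
A seventh above A uses the letter G, and the major 7th above A-sharp is G-double-sharp.

G-double-sharp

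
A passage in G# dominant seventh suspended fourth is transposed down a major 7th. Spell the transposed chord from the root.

A, D, E, G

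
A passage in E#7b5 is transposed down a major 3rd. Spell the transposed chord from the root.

Transposed root: E♯ → C♯ (major 3rd down). So we spell C♯ dominant seventh flat five:
C♯ — root
E♯ — major 3rd
G — diminished 5th
B — minor 7th

C♯, E♯, G, B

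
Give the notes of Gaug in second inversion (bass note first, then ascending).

D# – G – B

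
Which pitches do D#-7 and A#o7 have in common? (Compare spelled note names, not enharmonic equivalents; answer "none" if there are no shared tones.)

A# – C#

D#-7: D# F# A# C#
A#o7: A# C# E G
Common to both → A#, C#.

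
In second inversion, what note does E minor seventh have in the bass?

B

E minor seventh in root position is E–G–B–D.
Second inversion places the fifth in the bass, which is B.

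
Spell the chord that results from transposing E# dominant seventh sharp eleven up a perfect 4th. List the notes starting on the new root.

E-sharp up a perfect 4th → A-sharp. New chord: A-sharp dominant seventh sharp eleven.
root → A-sharp
3rd (major 3rd) → C-double-sharp
5th (perfect 5th) → E-sharp
7th (minor 7th) → G-sharp
11th (augmented 11th) → D-double-sharp

A-sharp – C-double-sharp – E-sharp – G-sharp – D-double-sharp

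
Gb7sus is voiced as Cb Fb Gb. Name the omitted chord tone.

Db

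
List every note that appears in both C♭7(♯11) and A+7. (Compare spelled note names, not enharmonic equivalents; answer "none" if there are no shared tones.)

none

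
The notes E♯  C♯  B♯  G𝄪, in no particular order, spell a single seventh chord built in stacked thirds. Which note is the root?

C♯

Stacking in thirds gives C♯ – E♯ – G𝄪 – B♯, so C♯ is the root — C♯ augmented major seventh.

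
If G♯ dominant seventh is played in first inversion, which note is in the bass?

B♯

G♯ dominant seventh in root position is G♯–B♯–D♯–F♯.
First inversion places the third in the bass, which is B♯.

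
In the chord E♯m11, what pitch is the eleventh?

A#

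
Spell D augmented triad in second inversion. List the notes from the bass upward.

D augmented triad = D–F#–A#; second inversion → fifth (A#) lowest.

A#  D  F#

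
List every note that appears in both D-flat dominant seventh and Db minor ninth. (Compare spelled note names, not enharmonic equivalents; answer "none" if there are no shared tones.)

Db  Ab  Cb

D-flat dominant seventh: Db F Ab Cb
Db minor ninth: Db Fb Ab Cb Eb
Common to both → Db, Ab, Cb.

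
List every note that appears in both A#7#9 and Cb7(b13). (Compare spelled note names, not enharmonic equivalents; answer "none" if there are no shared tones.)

none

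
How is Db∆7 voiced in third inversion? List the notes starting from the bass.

In root position, Db∆7 is Db–F–Ab–C.
Third inversion puts the seventh (C) in the bass.

C Db F Ab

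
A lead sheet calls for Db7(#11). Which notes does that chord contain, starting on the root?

Db7(#11) is a dominant seventh sharp eleven built on Db.
root → Db
3rd (major 3rd) → F
5th (perfect 5th) → Ab
7th (minor 7th) → Cb
11th (augmented 11th) → G

Db F Ab Cb G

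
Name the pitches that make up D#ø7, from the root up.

D#, F#, A, C#

D#ø7: half-diminished seventh on D#.
Root: D#
Minor 3rd (3rd): F#
Diminished 5th (5th): A
Minor 7th (7th): C#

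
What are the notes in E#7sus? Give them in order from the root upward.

E#7sus: dominant seventh suspended fourth on E#.
E# — root
A# — perfect 4th
B# — perfect 5th
D# — minor 7th

E#, A#, B#, D#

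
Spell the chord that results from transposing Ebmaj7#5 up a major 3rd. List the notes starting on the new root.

G B D# F#

A major 3rd up from Eb is G, so the new chord is G augmented major seventh.
Root: G
Major 3rd (3rd): B
Augmented 5th (5th): D#
Major 7th (7th): F#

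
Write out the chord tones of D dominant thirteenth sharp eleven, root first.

D  F#  A  C  E  G#  B

Root D, quality dominant thirteenth sharp eleven:
D — root
F# — major 3rd
A — perfect 5th
C — minor 7th
E — major 9th
G# — augmented 11th
B — major 13th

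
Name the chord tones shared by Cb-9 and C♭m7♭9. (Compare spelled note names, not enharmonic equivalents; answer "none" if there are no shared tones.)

C♭ – E𝄫 – G♭ – B𝄫

Cb-9: C♭ E𝄫 G♭ B𝄫 D♭
C♭m7♭9: C♭ E𝄫 G♭ B𝄫 D𝄫
Common to both → C♭, E𝄫, G♭, B𝄫.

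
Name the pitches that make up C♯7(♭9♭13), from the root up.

C♯7(♭9♭13): dominant seventh flat nine flat thirteen on C♯.
C♯ — root
E♯ — major 3rd
G♯ — perfect 5th
B — minor 7th
D — minor 9th
A — minor 13th

C♯  E♯  G♯  B  D  A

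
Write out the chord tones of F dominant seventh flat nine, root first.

F dominant seventh flat nine is a dominant seventh flat nine built on F.
Root: F
Major 3rd (3rd): A
Perfect 5th (5th): C
Minor 7th (7th): E♭
Minor 9th (9th): G♭

F A C E♭ G♭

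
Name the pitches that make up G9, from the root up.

G, B, D, F, A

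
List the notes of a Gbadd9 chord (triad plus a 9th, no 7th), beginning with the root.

Gb, Bb, Db, Ab

Gbadd9: added-ninth on Gb.
Gb — root
Bb — major 3rd
Db — perfect 5th
Ab — major 9th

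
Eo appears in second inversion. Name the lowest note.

Bb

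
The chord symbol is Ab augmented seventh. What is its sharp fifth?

E

Root of Ab augmented seventh = A♭. The 5th is an augmented 5th: A♭ up an augmented 5th → E.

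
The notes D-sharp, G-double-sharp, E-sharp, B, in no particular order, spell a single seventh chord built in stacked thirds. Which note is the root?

E-sharp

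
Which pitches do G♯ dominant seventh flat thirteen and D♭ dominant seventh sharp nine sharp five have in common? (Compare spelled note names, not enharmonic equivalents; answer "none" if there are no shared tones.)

E

G♯ dominant seventh flat thirteen: G-sharp B-sharp D-sharp F-sharp E
D♭ dominant seventh sharp nine sharp five: D-flat F A C-flat E
Common to both → E.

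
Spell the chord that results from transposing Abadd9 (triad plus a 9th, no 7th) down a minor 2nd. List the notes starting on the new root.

G, B, D, A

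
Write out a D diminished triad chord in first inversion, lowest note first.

D diminished triad = D–F–A-flat; first inversion → third (F) lowest.

F, A-flat, D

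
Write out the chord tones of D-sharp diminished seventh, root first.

D# – F# – A – C

D-sharp diminished seventh: diminished seventh on D#.
D# — root
F# — minor 3rd
A — diminished 5th
C — diminished 7th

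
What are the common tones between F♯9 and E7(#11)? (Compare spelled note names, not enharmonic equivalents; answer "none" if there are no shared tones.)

A#  E  G#

F♯9: F# A# C# E G#
E7(#11): E G# B D A#
Common to both → A#, E, G#.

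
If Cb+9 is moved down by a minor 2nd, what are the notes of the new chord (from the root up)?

Bb D F# Ab C

A minor 2nd down from Cb is Bb, so the new chord is Bb dominant ninth sharp five.
Root: Bb
Major 3rd (3rd): D
Augmented 5th (5th): F#
Minor 7th (7th): Ab
Major 9th (9th): C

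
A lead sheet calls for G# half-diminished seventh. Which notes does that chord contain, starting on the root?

G# B D F#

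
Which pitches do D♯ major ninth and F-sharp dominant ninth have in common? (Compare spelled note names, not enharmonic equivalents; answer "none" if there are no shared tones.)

D♯ major ninth = D-sharp, F-double-sharp, A-sharp, C-double-sharp, E-sharp.
F-sharp dominant ninth = F-sharp, A-sharp, C-sharp, E, G-sharp.
Shared: A-sharp.

A-sharp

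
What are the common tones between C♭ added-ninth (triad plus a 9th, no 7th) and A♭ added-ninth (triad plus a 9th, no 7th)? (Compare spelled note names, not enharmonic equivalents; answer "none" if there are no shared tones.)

E-flat

C♭ added-ninth = C-flat, E-flat, G-flat, D-flat.
A♭ added-ninth = A-flat, C, E-flat, B-flat.
Shared: E-flat.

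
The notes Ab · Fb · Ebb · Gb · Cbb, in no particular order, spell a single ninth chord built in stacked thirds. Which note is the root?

Stacking in thirds gives Fb – Ab – Cbb – Ebb – Gb, so Fb is the root — Fb dominant ninth flat five.

Fb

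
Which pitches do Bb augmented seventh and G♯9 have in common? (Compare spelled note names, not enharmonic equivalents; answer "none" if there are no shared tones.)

F#

Bb augmented seventh: Bb D F# Ab
G♯9: G# B# D# F# A#
Common to both → F#.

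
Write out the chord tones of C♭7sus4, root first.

C♭7sus4 is a dominant seventh suspended fourth built on Cb.
root → Cb
4th (perfect 4th) → Fb
5th (perfect 5th) → Gb
7th (minor 7th) → Bbb

Cb – Fb – Gb – Bbb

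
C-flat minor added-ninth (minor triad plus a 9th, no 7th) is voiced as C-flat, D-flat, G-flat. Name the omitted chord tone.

E-double-flat

C-flat minor added-ninth = C-flat, E-double-flat, G-flat, D-flat. The voicing lacks the 3rd (minor 3rd), E-double-flat.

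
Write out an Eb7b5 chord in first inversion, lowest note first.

G Bbb Db Eb

In root position, Eb7b5 is Eb–G–Bbb–Db.
First inversion puts the third (G) in the bass.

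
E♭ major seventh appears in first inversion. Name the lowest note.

E♭ major seventh in root position is E-flat–G–B-flat–D.
First inversion places the third in the bass, which is G.

G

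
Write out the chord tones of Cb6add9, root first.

Root Cb, quality six-nine:
Cb — root
Eb — major 3rd
Gb — perfect 5th
Ab — major 6th
Db — major 9th

Cb, Eb, Gb, Ab, Db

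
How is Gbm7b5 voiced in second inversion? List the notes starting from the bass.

Dbb, Fb, Gb, Bbb

In root position, Gbm7b5 is Gb–Bbb–Dbb–Fb.
Second inversion puts the fifth (Dbb) in the bass.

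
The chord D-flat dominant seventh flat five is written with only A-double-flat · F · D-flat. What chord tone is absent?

C-flat

The full D-flat dominant seventh flat five chord is D-flat, F, A-double-flat, C-flat.
Comparing with the voicing, the minor 7th (7th) — C-flat — is absent.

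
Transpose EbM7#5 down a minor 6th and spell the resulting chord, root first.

G  B  D♯  F♯

Transposed root: E♭ → G (minor 6th down). So we spell G augmented major seventh:
G — root
B — major 3rd
D♯ — augmented 5th
F♯ — major 7th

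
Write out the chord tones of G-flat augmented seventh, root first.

G-flat, B-flat, D, F-flat

Root G-flat, quality augmented seventh:
G-flat — root
B-flat — major 3rd
D — augmented 5th
F-flat — minor 7th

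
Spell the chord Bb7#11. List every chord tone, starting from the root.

Bb D F Ab E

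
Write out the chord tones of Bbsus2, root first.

Root B♭, quality suspended second:
- root: B♭
- major 2nd: C
- perfect 5th: F

B♭ – C – F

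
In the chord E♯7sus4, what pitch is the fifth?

E♯7sus4 is built on E#; its 5th is a perfect 5th above the root.
A fifth above E uses the letter B, and the perfect 5th above E# is B#.

B#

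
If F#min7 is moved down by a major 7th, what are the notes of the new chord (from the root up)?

A major 7th down from F# is G, so the new chord is G minor seventh.
G — root
Bb — minor 3rd
D — perfect 5th
F — minor 7th

G – Bb – D – F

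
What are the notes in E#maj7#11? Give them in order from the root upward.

Root E#, quality major seventh sharp eleven:
Root: E#
Major 3rd (3rd): G##
Perfect 5th (5th): B#
Major 7th (7th): D##
Augmented 11th (11th): A##

E#, G##, B#, D##, A##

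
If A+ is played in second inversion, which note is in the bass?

A+ in root position is A–C#–E#.
Second inversion places the fifth in the bass, which is E#.

E#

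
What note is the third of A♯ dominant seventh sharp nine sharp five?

C-double-sharp

A♯ dominant seventh sharp nine sharp five is built on A-sharp; its 3rd is a major 3rd above the root.
A third above A uses the letter C, and the major 3rd above A-sharp is C-double-sharp.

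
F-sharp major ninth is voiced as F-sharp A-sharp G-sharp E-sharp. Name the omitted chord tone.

C-sharp

The full F-sharp major ninth chord is F-sharp, A-sharp, C-sharp, E-sharp, G-sharp.
Comparing with the voicing, the perfect 5th (5th) — C-sharp — is absent.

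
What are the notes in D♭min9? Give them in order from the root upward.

Root D♭, quality minor ninth:
root → D♭
3rd (minor 3rd) → F♭
5th (perfect 5th) → A♭
7th (minor 7th) → C♭
9th (major 9th) → E♭

D♭  F♭  A♭  C♭  E♭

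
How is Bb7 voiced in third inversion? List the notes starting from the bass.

Ab, Bb, D, F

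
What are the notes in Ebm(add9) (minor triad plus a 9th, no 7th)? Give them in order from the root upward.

Eb  Gb  Bb  F

Ebm(add9) is a minor added-ninth built on Eb.
Eb — root
Gb — minor 3rd
Bb — perfect 5th
F — major 9th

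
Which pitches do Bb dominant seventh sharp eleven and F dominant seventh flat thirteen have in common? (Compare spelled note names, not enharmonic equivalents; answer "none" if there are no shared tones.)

F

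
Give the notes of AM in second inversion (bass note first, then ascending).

E  A  C#

In root position, AM is A–C#–E.
Second inversion puts the fifth (E) in the bass.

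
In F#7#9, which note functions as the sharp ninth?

F#7#9 is built on F#; its 9th is an augmented 9th above the root.
A second above F uses the letter G, and the augmented 9th above F# is G##.

G##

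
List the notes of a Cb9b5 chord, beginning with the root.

Cb, Eb, Gbb, Bbb, Db

Cb9b5: dominant ninth flat five on Cb.
- root: Cb
- major 3rd: Eb
- diminished 5th: Gbb
- minor 7th: Bbb
- major 9th: Db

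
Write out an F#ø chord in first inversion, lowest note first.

A, C, E, F#

F#ø = F#–A–C–E; first inversion → third (A) lowest.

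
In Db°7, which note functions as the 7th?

Root of Db°7 = Db. The 7th is a diminished 7th: Db up a diminished 7th → Cbb.

Cbb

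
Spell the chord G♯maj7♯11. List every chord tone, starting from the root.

G♯maj7♯11 is a major seventh sharp eleven built on G#.
root → G#
3rd (major 3rd) → B#
5th (perfect 5th) → D#
7th (major 7th) → F##
11th (augmented 11th) → C##

G# B# D# F## C##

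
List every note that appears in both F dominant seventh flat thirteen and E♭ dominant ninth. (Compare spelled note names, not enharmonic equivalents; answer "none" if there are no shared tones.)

F dominant seventh flat thirteen: F A C E-flat D-flat
E♭ dominant ninth: E-flat G B-flat D-flat F
Common to both → F, E-flat, D-flat.

F, E-flat, D-flat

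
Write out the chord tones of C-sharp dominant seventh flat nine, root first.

Root C-sharp, quality dominant seventh flat nine:
root → C-sharp
3rd (major 3rd) → E-sharp
5th (perfect 5th) → G-sharp
7th (minor 7th) → B
9th (minor 9th) → D

C-sharp – E-sharp – G-sharp – B – D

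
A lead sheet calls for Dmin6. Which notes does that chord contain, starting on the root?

D, F, A, B

Dmin6 is a minor sixth built on D.
D — root
F — minor 3rd
A — perfect 5th
B — major 6th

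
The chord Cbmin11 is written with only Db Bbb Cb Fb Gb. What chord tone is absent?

Cbmin11 = Cb, Ebb, Gb, Bbb, Db, Fb. The voicing lacks the 3rd (minor 3rd), Ebb.

Ebb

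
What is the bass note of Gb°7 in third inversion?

Fbb

Gb°7 in root position is Gb–Bbb–Dbb–Fbb.
Third inversion places the seventh in the bass, which is Fbb.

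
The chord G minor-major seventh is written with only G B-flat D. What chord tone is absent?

The full G minor-major seventh chord is G, B-flat, D, F-sharp.
Comparing with the voicing, the major 7th (7th) — F-sharp — is absent.

F-sharp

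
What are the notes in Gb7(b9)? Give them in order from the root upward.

G♭  B♭  D♭  F♭  A𝄫

Gb7(b9) is a dominant seventh flat nine built on G♭.
Root: G♭
Major 3rd (3rd): B♭
Perfect 5th (5th): D♭
Minor 7th (7th): F♭
Minor 9th (9th): A𝄫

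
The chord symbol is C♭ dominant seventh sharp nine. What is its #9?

C♭ dominant seventh sharp nine is built on C-flat; its 9th is an augmented 9th above the root.
A second above C uses the letter D, and the augmented 9th above C-flat is D.

D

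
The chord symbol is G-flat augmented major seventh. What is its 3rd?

B-flat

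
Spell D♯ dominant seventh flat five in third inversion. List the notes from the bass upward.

C-sharp  D-sharp  F-double-sharp  A

In root position, D♯ dominant seventh flat five is D-sharp–F-double-sharp–A–C-sharp.
Third inversion puts the seventh (C-sharp) in the bass.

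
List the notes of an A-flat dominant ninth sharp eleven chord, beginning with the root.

A-flat dominant ninth sharp eleven is a dominant ninth sharp eleven built on A-flat.
Root: A-flat
Major 3rd (3rd): C
Perfect 5th (5th): E-flat
Minor 7th (7th): G-flat
Major 9th (9th): B-flat
Augmented 11th (11th): D

A-flat  C  E-flat  G-flat  B-flat  D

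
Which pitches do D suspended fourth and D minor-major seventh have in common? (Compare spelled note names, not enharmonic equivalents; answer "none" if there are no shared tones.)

D suspended fourth: D G A
D minor-major seventh: D F A C-sharp
Common to both → D, A.

D, A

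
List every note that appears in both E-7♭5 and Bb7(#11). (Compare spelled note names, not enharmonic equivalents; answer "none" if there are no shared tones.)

E – Bb – D

E-7♭5 = E, G, Bb, D.
Bb7(#11) = Bb, D, F, Ab, E.
Shared: E, Bb, D.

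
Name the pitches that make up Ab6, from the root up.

A♭ C E♭ F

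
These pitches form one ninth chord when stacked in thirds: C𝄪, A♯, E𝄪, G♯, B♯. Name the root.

Stacking in thirds gives A♯ – C𝄪 – E𝄪 – G♯ – B♯, so A♯ is the root — A♯ dominant ninth sharp five.

A♯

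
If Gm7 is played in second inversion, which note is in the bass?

Gm7 in root position is G–Bb–D–F.
Second inversion places the fifth in the bass, which is D.

D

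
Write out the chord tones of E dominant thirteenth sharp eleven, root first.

E dominant thirteenth sharp eleven: dominant thirteenth sharp eleven on E.
Root: E
Major 3rd (3rd): G-sharp
Perfect 5th (5th): B
Minor 7th (7th): D
Major 9th (9th): F-sharp
Augmented 11th (11th): A-sharp
Major 13th (13th): C-sharp

E, G-sharp, B, D, F-sharp, A-sharp, C-sharp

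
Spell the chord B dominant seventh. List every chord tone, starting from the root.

B dominant seventh: dominant seventh on B.
B — root
D♯ — major 3rd
F♯ — perfect 5th
A — minor 7th

B – D♯ – F♯ – A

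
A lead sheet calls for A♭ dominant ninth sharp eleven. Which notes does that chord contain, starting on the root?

A-flat, C, E-flat, G-flat, B-flat, D

A♭ dominant ninth sharp eleven: dominant ninth sharp eleven on A-flat.
Root: A-flat
Major 3rd (3rd): C
Perfect 5th (5th): E-flat
Minor 7th (7th): G-flat
Major 9th (9th): B-flat
Augmented 11th (11th): D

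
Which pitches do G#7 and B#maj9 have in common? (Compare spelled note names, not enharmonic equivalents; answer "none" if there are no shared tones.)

G#7 = G#, B#, D#, F#.
B#maj9 = B#, D##, F##, A##, C##.
Shared: B#.

B#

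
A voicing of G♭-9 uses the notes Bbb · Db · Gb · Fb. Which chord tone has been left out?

Ab

G♭-9 = Gb, Bbb, Db, Fb, Ab. The voicing lacks the 9th (major 9th), Ab.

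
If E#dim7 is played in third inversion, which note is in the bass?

D

E#dim7 in root position is E#–G#–B–D.
Third inversion places the seventh in the bass, which is D.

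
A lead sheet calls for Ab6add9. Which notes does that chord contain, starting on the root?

Ab6add9 is a six-nine built on Ab.
Ab — root
C — major 3rd
Eb — perfect 5th
F — major 6th
Bb — major 9th

Ab C Eb F Bb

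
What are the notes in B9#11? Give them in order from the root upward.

B9#11 is a dominant ninth sharp eleven built on B.
B — root
D# — major 3rd
F# — perfect 5th
A — minor 7th
C# — major 9th
E# — augmented 11th

B  D#  F#  A  C#  E#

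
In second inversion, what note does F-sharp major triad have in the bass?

C-sharp

F-sharp major triad = F-sharp–A-sharp–C-sharp. Second inversion → fifth in the bass = C-sharp.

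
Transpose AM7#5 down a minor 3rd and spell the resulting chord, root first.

F# – A# – C## – E#

A minor 3rd down from A is F#, so the new chord is F# augmented major seventh.
root → F#
3rd (major 3rd) → A#
5th (augmented 5th) → C##
7th (major 7th) → E#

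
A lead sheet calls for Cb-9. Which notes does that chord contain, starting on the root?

Cb, Ebb, Gb, Bbb, Db

Root Cb, quality minor ninth:
Root: Cb
Minor 3rd (3rd): Ebb
Perfect 5th (5th): Gb
Minor 7th (7th): Bbb
Major 9th (9th): Db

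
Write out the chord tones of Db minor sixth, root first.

D-flat, F-flat, A-flat, B-flat

Db minor sixth is a minor sixth built on D-flat.
D-flat — root
F-flat — minor 3rd
A-flat — perfect 5th
B-flat — major 6th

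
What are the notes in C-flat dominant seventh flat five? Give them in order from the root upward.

Root Cb, quality dominant seventh flat five:
root → Cb
3rd (major 3rd) → Eb
5th (diminished 5th) → Gbb
7th (minor 7th) → Bbb

Cb  Eb  Gbb  Bbb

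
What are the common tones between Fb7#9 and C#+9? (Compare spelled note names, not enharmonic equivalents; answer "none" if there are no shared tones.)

Fb7#9: Fb Ab Cb Ebb G
C#+9: C# E# G## B D#
Common to both → none.

none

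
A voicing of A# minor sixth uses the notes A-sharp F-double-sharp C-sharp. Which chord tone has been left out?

E-sharp

A# minor sixth = A-sharp, C-sharp, E-sharp, F-double-sharp. The voicing lacks the 5th (perfect 5th), E-sharp.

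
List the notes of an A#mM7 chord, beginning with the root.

A#mM7 is a minor-major seventh built on A#.
A# — root
C# — minor 3rd
E# — perfect 5th
G## — major 7th

A# – C# – E# – G##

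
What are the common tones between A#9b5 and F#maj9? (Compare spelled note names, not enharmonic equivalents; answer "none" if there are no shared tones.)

A# G#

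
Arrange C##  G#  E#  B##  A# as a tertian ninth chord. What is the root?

A#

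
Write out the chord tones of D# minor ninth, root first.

D# minor ninth is a minor ninth built on D-sharp.
D-sharp — root
F-sharp — minor 3rd
A-sharp — perfect 5th
C-sharp — minor 7th
E-sharp — major 9th

D-sharp, F-sharp, A-sharp, C-sharp, E-sharp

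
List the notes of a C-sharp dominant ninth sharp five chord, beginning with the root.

C-sharp  E-sharp  G-double-sharp  B  D-sharp

C-sharp dominant ninth sharp five is a dominant ninth sharp five built on C-sharp.
root → C-sharp
3rd (major 3rd) → E-sharp
5th (augmented 5th) → G-double-sharp
7th (minor 7th) → B
9th (major 9th) → D-sharp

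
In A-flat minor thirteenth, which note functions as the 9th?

Root of A-flat minor thirteenth = A-flat. The 9th is a major 9th: A-flat up a major 9th → B-flat.

B-flat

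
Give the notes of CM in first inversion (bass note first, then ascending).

E – G – C

CM = C–E–G; first inversion → third (E) lowest.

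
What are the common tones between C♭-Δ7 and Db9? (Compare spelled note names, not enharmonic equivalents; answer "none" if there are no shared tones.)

C♭-Δ7 = C♭, E𝄫, G♭, B♭.
Db9 = D♭, F, A♭, C♭, E♭.
Shared: C♭.

C♭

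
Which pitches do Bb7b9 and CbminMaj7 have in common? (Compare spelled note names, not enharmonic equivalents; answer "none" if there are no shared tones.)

Bb7b9 = Bb, D, F, Ab, Cb.
CbminMaj7 = Cb, Ebb, Gb, Bb.
Shared: Bb, Cb.

Bb  Cb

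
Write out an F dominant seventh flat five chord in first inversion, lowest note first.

A C-flat E-flat F

F dominant seventh flat five = F–A–C-flat–E-flat; first inversion → third (A) lowest.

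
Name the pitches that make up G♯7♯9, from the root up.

G♯7♯9: dominant seventh sharp nine on G#.
Root: G#
Major 3rd (3rd): B#
Perfect 5th (5th): D#
Minor 7th (7th): F#
Augmented 9th (9th): A##

G#, B#, D#, F#, A##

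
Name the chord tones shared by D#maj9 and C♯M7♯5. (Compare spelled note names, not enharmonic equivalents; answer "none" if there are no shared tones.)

E#

D#maj9 = D#, F##, A#, C##, E#.
C♯M7♯5 = C#, E#, G##, B#.
Shared: E#.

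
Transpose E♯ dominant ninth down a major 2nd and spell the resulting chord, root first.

A major 2nd down from E# is D#, so the new chord is D# dominant ninth.
D# — root
F## — major 3rd
A# — perfect 5th
C# — minor 7th
E# — major 9th

D# F## A# C# E#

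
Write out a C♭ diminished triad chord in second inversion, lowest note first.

G-double-flat C-flat E-double-flat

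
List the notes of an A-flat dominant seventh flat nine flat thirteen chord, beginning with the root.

A-flat, C, E-flat, G-flat, B-double-flat, F-flat

Root A-flat, quality dominant seventh flat nine flat thirteen:
A-flat — root
C — major 3rd
E-flat — perfect 5th
G-flat — minor 7th
B-double-flat — minor 9th
F-flat — minor 13th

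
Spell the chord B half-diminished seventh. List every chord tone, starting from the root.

B, D, F, A

B half-diminished seventh is a half-diminished seventh built on B.
B — root
D — minor 3rd
F — diminished 5th
A — minor 7th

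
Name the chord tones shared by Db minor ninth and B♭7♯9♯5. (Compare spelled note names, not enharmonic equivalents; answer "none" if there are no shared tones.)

Ab

Db minor ninth = Db, Fb, Ab, Cb, Eb.
B♭7♯9♯5 = Bb, D, F#, Ab, C#.
Shared: Ab.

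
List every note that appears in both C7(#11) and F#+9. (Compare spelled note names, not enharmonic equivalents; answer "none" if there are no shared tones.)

C7(#11): C E G B♭ F♯
F#+9: F♯ A♯ C𝄪 E G♯
Common to both → E, F♯.

E – F♯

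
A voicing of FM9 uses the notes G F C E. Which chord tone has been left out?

A

The full FM9 chord is F, A, C, E, G.
Comparing with the voicing, the major 3rd (3rd) — A — is absent.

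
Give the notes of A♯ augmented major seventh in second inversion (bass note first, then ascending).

E𝄪, G𝄪, A♯, C𝄪

A♯ augmented major seventh = A♯–C𝄪–E𝄪–G𝄪; second inversion → fifth (E𝄪) lowest.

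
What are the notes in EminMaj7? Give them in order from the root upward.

EminMaj7: minor-major seventh on E.
E — root
G — minor 3rd
B — perfect 5th
D♯ — major 7th

E, G, B, D♯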